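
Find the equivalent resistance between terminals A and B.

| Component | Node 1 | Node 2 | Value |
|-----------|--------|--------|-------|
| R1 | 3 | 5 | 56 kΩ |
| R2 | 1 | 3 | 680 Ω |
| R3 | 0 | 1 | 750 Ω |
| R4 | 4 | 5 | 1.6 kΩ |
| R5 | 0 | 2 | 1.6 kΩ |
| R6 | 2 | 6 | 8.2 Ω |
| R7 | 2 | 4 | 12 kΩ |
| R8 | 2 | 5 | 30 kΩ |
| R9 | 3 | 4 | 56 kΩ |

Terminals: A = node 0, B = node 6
The network is not a plain series/parallel combination. Inject a 1 A test current into terminal A (node 0) and return it from terminal B (node 6); then R_eq = V_A / (1 A).
Nodal analysis, taking node 6 as the 0 V reference.
Current source I_test pushes 1 A into node 0 and draws it out of node 6.
KCL at each unknown node (sum of currents leaving = 0; resistances in Ω):
  Node 0: (V_0 - V_1)/750 + (V_0 - V_2)/1600 - 1 = 0
  Node 1: (V_1 - V_0)/750 + (V_1 - V_3)/680 = 0
  Node 2: (V_2 - V_0)/1600 + (V_2 - 0)/8.2 + (V_2 - V_4)/12000 + (V_2 - V_5)/30000 = 0
  Node 3: (V_3 - V_1)/680 + (V_3 - V_5)/56000 + (V_3 - V_4)/56000 = 0
  Node 4: (V_4 - V_2)/12000 + (V_4 - V_3)/56000 + (V_4 - V_5)/1600 = 0
  Node 5: (V_5 - V_2)/30000 + (V_5 - V_3)/56000 + (V_5 - V_4)/1600 = 0
Collecting terms (coefficients in siemens):
  0.001958·V_0 - 0.001333·V_1 - 0.000625·V_2 = 1
  0.002804·V_1 - 0.001333·V_0 - 0.001471·V_3 = 0
  0.1227·V_2 - 0.000625·V_0 - 0.00008333·V_4 - 0.00003333·V_5 = 0
  0.001506·V_3 - 0.001471·V_1 - 0.00001786·V_4 - 0.00001786·V_5 = 0
  0.0007262·V_4 - 0.00008333·V_2 - 0.00001786·V_3 - 0.000625·V_5 = 0
  0.0006762·V_5 - 0.00003333·V_2 - 0.00001786·V_3 - 0.000625·V_4 = 0
Solving these 6 simultaneous equations (Gaussian elimination) gives:
  V_0 = 1544 V, V_1 = 1513 V, V_2 = 8.2 V, V_3 = 1486 V
  V_4 = 350.1 V, V_5 = 363.3 V
R_eq = V_0 / 1 A = 1544 Ω = 1.544 kΩ

Final answer: 1.544 kΩ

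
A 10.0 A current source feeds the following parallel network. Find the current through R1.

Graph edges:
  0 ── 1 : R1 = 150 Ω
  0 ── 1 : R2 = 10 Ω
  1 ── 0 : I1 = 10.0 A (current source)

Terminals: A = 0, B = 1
All resistors sit directly between nodes 0 and 1, so they are in parallel and share one voltage V; the full source current 10 A splits among them.
1/R_par = 1/150 + 1/10 = 0.1067 S  =>  R_par = 9.375 Ω
V = I × R_par = 10 × 9.375 = 93.75 V
I_R1 = V/R1 = 93.75/150 = 0.625 A

Final answer: 0.625 A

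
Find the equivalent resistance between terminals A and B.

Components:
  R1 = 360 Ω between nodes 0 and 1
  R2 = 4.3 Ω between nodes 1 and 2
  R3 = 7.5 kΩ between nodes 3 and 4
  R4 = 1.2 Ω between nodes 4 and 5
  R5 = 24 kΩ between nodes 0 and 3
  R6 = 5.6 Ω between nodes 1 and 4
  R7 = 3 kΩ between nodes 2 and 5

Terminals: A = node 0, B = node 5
The network is not a plain series/parallel combination. Inject a 1 A test current into terminal A (node 0) and return it from terminal B (node 5); then R_eq = V_A / (1 A).
Nodal analysis, taking node 5 as the 0 V reference.
Current source I_test pushes 1 A into node 0 and draws it out of node 5.
KCL at each unknown node (sum of currents leaving = 0; resistances in Ω):
  Node 0: (V_0 - V_1)/360 + (V_0 - V_3)/24000 - 1 = 0
  Node 1: (V_1 - V_0)/360 + (V_1 - V_2)/4.3 + (V_1 - V_4)/5.6 = 0
  Node 2: (V_2 - V_1)/4.3 + (V_2 - 0)/3000 = 0
  Node 3: (V_3 - V_0)/24000 + (V_3 - V_4)/7500 = 0
  Node 4: (V_4 - V_1)/5.6 + (V_4 - V_3)/7500 + (V_4 - 0)/1.2 = 0
Collecting terms (coefficients in siemens):
  0.002819·V_0 - 0.002778·V_1 - 0.00004167·V_3 = 1
  0.4139·V_1 - 0.002778·V_0 - 0.2326·V_2 - 0.1786·V_4 = 0
  0.2329·V_2 - 0.2326·V_1 = 0
  0.000175·V_3 - 0.00004167·V_0 - 0.0001333·V_4 = 0
  1.012·V_4 - 0.1786·V_1 - 0.0001333·V_3 = 0
Solving these 5 simultaneous equations (Gaussian elimination) gives:
  V_0 = 362.6 V, V_1 = 6.721 V, V_2 = 6.711 V, V_3 = 87.24 V
  V_4 = 1.197 V
R_eq = V_0 / 1 A = 362.6 Ω

Final answer: 362.6 Ω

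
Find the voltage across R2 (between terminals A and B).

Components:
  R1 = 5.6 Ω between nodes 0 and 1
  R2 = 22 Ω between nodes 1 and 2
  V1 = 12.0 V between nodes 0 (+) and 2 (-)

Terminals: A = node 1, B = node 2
R1 and R2 are in series across V1 (node 0 → node 1 → node 2), and the output A–B is taken across R2, so this is a voltage divider.
Series current: I = V1/(R1 + R2) = 12/(5.6 + 22) = 12/27.6 = 0.4348 A
V_R2 = I × R2 = V1 × R2/(R1 + R2) = 12 × 22/27.6 = 9.565 V

Final answer: 9.565 V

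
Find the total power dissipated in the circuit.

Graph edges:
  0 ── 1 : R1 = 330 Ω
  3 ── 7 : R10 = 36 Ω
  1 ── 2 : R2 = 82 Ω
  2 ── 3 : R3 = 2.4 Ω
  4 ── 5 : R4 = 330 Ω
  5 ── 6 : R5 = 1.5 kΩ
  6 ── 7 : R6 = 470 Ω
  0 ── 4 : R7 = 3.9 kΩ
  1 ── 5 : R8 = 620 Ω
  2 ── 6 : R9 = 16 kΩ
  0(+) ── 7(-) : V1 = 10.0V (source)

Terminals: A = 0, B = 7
Nodal analysis, taking node 7 as the 0 V reference.
Source V1 fixes V_0 = 10 V.
KCL at each unknown node (sum of currents leaving = 0; resistances in Ω):
  Node 1: (V_1 - 10)/330 + (V_1 - V_2)/82 + (V_1 - V_5)/620 = 0
  Node 2: (V_2 - V_1)/82 + (V_2 - V_3)/2.4 + (V_2 - V_6)/16000 = 0
  Node 3: (V_3 - V_2)/2.4 + (V_3 - 0)/36 = 0
  Node 4: (V_4 - V_5)/330 + (V_4 - 10)/3900 = 0
  Node 5: (V_5 - V_4)/330 + (V_5 - V_6)/1500 + (V_5 - V_1)/620 = 0
  Node 6: (V_6 - V_5)/1500 + (V_6 - 0)/470 + (V_6 - V_2)/16000 = 0
Collecting terms (coefficients in siemens):
  0.01684·V_1 - 0.0122·V_2 - 0.001613·V_5 = 0.0303
  0.4289·V_2 - 0.0122·V_1 - 0.4167·V_3 - 0.0000625·V_6 = 0
  0.4444·V_3 - 0.4167·V_2 = 0
  0.003287·V_4 - 0.00303·V_5 = 0.002564
  0.00531·V_5 - 0.001613·V_1 - 0.00303·V_4 - 0.0006667·V_6 = 0
  0.002857·V_6 - 0.0000625·V_2 - 0.0006667·V_5 = 0
Solving these 6 simultaneous equations (Gaussian elimination) gives:
  V_1 = 2.695 V, V_2 = 0.8592 V, V_3 = 0.8055 V, V_4 = 3.406 V
  V_5 = 2.848 V, V_6 = 0.6834 V
Power in each resistor, P = (ΔV)²/R:
  P_R1 = (10 - 2.695)²/330 = 0.1617 W
  P_R2 = (2.695 - 0.8592)²/82 = 0.04109 W
  P_R3 = (0.8592 - 0.8055)²/2.4 = 0.001201 W
  P_R4 = (3.406 - 2.848)²/330 = 0.0009433 W
  P_R5 = (2.848 - 0.6834)²/1500 = 0.003124 W
  P_R6 = (0.6834 - 0)²/470 = 0.0009938 W
  P_R7 = (10 - 3.406)²/3900 = 0.01115 W
  P_R8 = (2.695 - 2.848)²/620 = 0.000038 W
  P_R9 = (0.8592 - 0.6834)²/16000 = 0.00000193 W
  P_R10 = (0.8055 - 0)²/36 = 0.01802 W
P_total = P_R1 + P_R2 + P_R3 + P_R4 + P_R5 + P_R6 + P_R7 + P_R8 + P_R9 + P_R10 = 0.2383 W

Final answer: 0.2383 W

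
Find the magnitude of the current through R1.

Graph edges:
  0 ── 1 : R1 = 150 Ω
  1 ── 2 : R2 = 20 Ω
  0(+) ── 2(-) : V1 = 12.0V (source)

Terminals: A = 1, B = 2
Nodal analysis, taking node 2 as the 0 V reference.
Source V1 fixes V_0 = 12 V.
KCL at each unknown node (sum of currents leaving = 0; resistances in Ω):
  Node 1: (V_1 - 12)/150 + (V_1 - 0)/20 = 0
Collecting terms: 0.05667 × V_1 = 0.08  =>  V_1 = 1.412 V
I_R1 = (V_0 - V_1)/R1 = (12 - 1.412)/150 = 0.07059 A
|I_R1| = 0.07059 A

Final answer: |I_R1| = 0.07059 A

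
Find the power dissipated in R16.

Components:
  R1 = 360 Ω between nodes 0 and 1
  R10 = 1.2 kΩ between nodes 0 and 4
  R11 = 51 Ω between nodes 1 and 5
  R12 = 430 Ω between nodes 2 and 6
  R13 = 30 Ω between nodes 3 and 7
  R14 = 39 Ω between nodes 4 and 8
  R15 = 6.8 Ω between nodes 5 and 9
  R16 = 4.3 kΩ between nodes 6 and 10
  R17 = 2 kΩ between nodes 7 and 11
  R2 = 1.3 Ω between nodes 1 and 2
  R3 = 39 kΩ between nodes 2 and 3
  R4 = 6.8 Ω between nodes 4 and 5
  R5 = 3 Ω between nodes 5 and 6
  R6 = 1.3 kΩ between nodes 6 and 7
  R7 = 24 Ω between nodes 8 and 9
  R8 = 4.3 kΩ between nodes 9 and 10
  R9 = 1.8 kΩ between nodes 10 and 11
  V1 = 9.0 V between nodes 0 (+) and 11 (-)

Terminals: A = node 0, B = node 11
Nodal analysis, taking node 11 as the 0 V reference.
Source V1 fixes V_0 = 9 V.
KCL at each unknown node (sum of currents leaving = 0; resistances in Ω):
  Node 1: (V_1 - 9)/360 + (V_1 - V_2)/1.3 + (V_1 - V_5)/51 = 0
  Node 2: (V_2 - V_1)/1.3 + (V_2 - V_3)/39000 + (V_2 - V_6)/430 = 0
  Node 3: (V_3 - V_2)/39000 + (V_3 - V_7)/30 = 0
  Node 4: (V_4 - V_5)/6.8 + (V_4 - 9)/1200 + (V_4 - V_8)/39 = 0
  Node 5: (V_5 - V_4)/6.8 + (V_5 - V_6)/3 + (V_5 - V_1)/51 + (V_5 - V_9)/6.8 = 0
  Node 6: (V_6 - V_5)/3 + (V_6 - V_7)/1300 + (V_6 - V_2)/430 + (V_6 - V_10)/4300 = 0
  Node 7: (V_7 - V_6)/1300 + (V_7 - V_3)/30 + (V_7 - 0)/2000 = 0
  Node 8: (V_8 - V_9)/24 + (V_8 - V_4)/39 = 0
  Node 9: (V_9 - V_8)/24 + (V_9 - V_10)/4300 + (V_9 - V_5)/6.8 = 0
  Node 10: (V_10 - V_9)/4300 + (V_10 - 0)/1800 + (V_10 - V_6)/4300 = 0
Collecting terms (coefficients in siemens):
  0.7916·V_1 - 0.7692·V_2 - 0.01961·V_5 = 0.025
  0.7716·V_2 - 0.7692·V_1 - 0.00002564·V_3 - 0.002326·V_6 = 0
  0.03336·V_3 - 0.00002564·V_2 - 0.03333·V_7 = 0
  0.1735·V_4 - 0.1471·V_5 - 0.02564·V_8 = 0.0075
  0.6471·V_5 - 0.01961·V_1 - 0.1471·V_4 - 0.3333·V_6 - 0.1471·V_9 = 0
  0.3367·V_6 - 0.002326·V_2 - 0.3333·V_5 - 0.0007692·V_7 - 0.0002326·V_10 = 0
  0.0346·V_7 - 0.03333·V_3 - 0.0007692·V_6 = 0
  0.06731·V_8 - 0.02564·V_4 - 0.04167·V_9 = 0
  0.189·V_9 - 0.1471·V_5 - 0.04167·V_8 - 0.0002326·V_10 = 0
  0.001021·V_10 - 0.0002326·V_6 - 0.0002326·V_9 = 0
Solving these 10 simultaneous equations (Gaussian elimination) gives:
  V_1 = 7.839 V, V_2 = 7.838 V, V_3 = 4.724 V, V_4 = 7.702 V
  V_5 = 7.696 V, V_6 = 7.687 V, V_7 = 4.722 V, V_8 = 7.695 V
  V_9 = 7.691 V, V_10 = 3.504 V
I_R16 = (V_6 - V_10)/R16 = (7.687 - 3.504)/4300 = 0.0009729 A
P_R16 = I_R16² × R16 = (0.0009729)² × 4300 = 0.00407 W

Final answer: 0.00407 W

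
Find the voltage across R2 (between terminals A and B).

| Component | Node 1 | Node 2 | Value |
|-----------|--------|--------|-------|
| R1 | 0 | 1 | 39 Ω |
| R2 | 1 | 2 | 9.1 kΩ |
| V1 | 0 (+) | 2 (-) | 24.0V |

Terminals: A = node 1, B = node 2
R1 and R2 are in series across V1 (node 0 → node 1 → node 2), and the output A–B is taken across R2, so this is a voltage divider.
Series current: I = V1/(R1 + R2) = 24/(39 + 9100) = 24/9139 = 0.002626 A
V_R2 = I × R2 = V1 × R2/(R1 + R2) = 24 × 9100/9139 = 23.9 V

Final answer: 23.9 V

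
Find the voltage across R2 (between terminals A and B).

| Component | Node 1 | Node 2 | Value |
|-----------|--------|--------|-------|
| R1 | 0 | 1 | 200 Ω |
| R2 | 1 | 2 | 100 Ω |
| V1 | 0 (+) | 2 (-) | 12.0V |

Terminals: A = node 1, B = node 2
R1 and R2 are in series across V1 (node 0 → node 1 → node 2), and the output A–B is taken across R2, so this is a voltage divider.
Series current: I = V1/(R1 + R2) = 12/(200 + 100) = 12/300 = 0.04 A
V_R2 = I × R2 = V1 × R2/(R1 + R2) = 12 × 100/300 = 4 V

Final answer: 4 V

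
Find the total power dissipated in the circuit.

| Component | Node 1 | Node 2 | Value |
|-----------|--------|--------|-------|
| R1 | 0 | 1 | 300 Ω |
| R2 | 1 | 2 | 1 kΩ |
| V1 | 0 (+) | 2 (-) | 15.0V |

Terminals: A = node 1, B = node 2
Nodal analysis, taking node 2 as the 0 V reference.
Source V1 fixes V_0 = 15 V.
KCL at each unknown node (sum of currents leaving = 0; resistances in Ω):
  Node 1: (V_1 - 15)/300 + (V_1 - 0)/1000 = 0
Collecting terms: 0.004333 × V_1 = 0.05  =>  V_1 = 11.54 V
Power in each resistor, P = (ΔV)²/R:
  P_R1 = (15 - 11.54)²/300 = 0.03994 W
  P_R2 = (11.54 - 0)²/1000 = 0.1331 W
P_total = P_R1 + P_R2 = 0.1731 W

Final answer: 0.1731 W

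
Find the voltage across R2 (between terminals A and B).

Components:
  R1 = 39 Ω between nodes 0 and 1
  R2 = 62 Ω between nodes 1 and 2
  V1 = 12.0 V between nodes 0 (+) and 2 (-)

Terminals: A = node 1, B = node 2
R1 and R2 are in series across V1 (node 0 → node 1 → node 2), and the output A–B is taken across R2, so this is a voltage divider.
Series current: I = V1/(R1 + R2) = 12/(39 + 62) = 12/101 = 0.1188 A
V_R2 = I × R2 = V1 × R2/(R1 + R2) = 12 × 62/101 = 7.366 V

Final answer: 7.366 V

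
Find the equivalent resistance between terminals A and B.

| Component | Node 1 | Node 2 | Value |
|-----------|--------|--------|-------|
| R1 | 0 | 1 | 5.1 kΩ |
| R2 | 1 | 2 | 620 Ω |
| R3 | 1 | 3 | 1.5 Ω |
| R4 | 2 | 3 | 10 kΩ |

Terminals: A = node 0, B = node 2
Reduce the network between node 0 (A) and node 2 (B) by series/parallel combination:
  Rs1 = R3 + R4 (series, joined only at node 3) = 1.5 + 10000 = 10000 Ω
  Rp1 = R2 ‖ Rs1 (parallel, both between nodes 1 and 2) = 1/(1/620 + 1/10000) = 583.8 Ω
  Rs2 = R1 + Rp1 (series, joined only at node 1) = 5100 + 583.8 = 5684 Ω
R_eq = 5.684 kΩ

Final answer: 5.684 kΩ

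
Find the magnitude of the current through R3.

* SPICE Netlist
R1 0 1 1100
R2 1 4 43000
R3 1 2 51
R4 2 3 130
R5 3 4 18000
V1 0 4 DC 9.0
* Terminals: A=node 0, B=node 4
Nodal analysis, taking node 4 as the 0 V reference.
Source V1 fixes V_0 = 9 V.
KCL at each unknown node (sum of currents leaving = 0; resistances in Ω):
  Node 1: (V_1 - 9)/1100 + (V_1 - 0)/43000 + (V_1 - V_2)/51 = 0
  Node 2: (V_2 - V_1)/51 + (V_2 - V_3)/130 = 0
  Node 3: (V_3 - V_2)/130 + (V_3 - 0)/18000 = 0
Collecting terms (coefficients in siemens):
  0.02054·V_1 - 0.01961·V_2 = 0.008182
  0.0273·V_2 - 0.01961·V_1 - 0.007692·V_3 = 0
  0.007748·V_3 - 0.007692·V_2 = 0
Solving these 3 simultaneous equations (Gaussian elimination) gives:
  V_1 = 8.287 V, V_2 = 8.263 V, V_3 = 8.204 V
I_R3 = (V_1 - V_2)/R3 = (8.287 - 8.263)/51 = 0.0004558 A
|I_R3| = 0.0004558 A

Final answer: |I_R3| = 0.0004558 A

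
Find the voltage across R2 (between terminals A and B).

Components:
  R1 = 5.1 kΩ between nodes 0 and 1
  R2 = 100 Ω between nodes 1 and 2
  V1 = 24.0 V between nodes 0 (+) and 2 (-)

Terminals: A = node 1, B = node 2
R1 and R2 are in series across V1 (node 0 → node 1 → node 2), and the output A–B is taken across R2, so this is a voltage divider.
Series current: I = V1/(R1 + R2) = 24/(5100 + 100) = 24/5200 = 0.004615 A
V_R2 = I × R2 = V1 × R2/(R1 + R2) = 24 × 100/5200 = 0.4615 V

Final answer: 0.4615 V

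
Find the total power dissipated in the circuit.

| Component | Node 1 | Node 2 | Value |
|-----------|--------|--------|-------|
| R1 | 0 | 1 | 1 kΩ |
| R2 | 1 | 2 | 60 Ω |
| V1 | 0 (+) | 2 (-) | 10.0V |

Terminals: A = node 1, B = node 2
Nodal analysis, taking node 2 as the 0 V reference.
Source V1 fixes V_0 = 10 V.
KCL at each unknown node (sum of currents leaving = 0; resistances in Ω):
  Node 1: (V_1 - 10)/1000 + (V_1 - 0)/60 = 0
Collecting terms: 0.01767 × V_1 = 0.01  =>  V_1 = 0.566 V
Power in each resistor, P = (ΔV)²/R:
  P_R1 = (10 - 0.566)²/1000 = 0.089 W
  P_R2 = (0.566 - 0)²/60 = 0.00534 W
P_total = P_R1 + P_R2 = 0.09434 W

Final answer: 0.09434 W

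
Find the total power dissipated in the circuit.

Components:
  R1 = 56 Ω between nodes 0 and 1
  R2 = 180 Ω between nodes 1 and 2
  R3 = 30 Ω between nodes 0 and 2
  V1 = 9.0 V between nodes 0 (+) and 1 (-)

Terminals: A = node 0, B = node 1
Nodal analysis, taking node 1 as the 0 V reference.
Source V1 fixes V_0 = 9 V.
KCL at each unknown node (sum of currents leaving = 0; resistances in Ω):
  Node 2: (V_2 - 0)/180 + (V_2 - 9)/30 = 0
Collecting terms: 0.03889 × V_2 = 0.3  =>  V_2 = 7.714 V
Power in each resistor, P = (ΔV)²/R:
  P_R1 = (9 - 0)²/56 = 1.446 W
  P_R2 = (0 - 7.714)²/180 = 0.3306 W
  P_R3 = (9 - 7.714)²/30 = 0.0551 W
P_total = P_R1 + P_R2 + P_R3 = 1.832 W

Final answer: 1.832 W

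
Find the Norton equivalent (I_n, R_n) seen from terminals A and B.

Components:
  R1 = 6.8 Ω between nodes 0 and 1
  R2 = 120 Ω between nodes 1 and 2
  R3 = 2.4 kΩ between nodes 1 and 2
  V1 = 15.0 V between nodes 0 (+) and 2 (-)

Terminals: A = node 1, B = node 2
Find the Thévenin equivalent first; then I_n = V_th/R_th and R_n = R_th.
Step 1 — V_th is the open-circuit voltage V_A - V_B (nothing connected across the terminals).
Nodal analysis, taking node 2 as the 0 V reference.
Source V1 fixes V_0 = 15 V.
KCL at each unknown node (sum of currents leaving = 0; resistances in Ω):
  Node 1: (V_1 - 15)/6.8 + (V_1 - 0)/120 + (V_1 - 0)/2400 = 0
Collecting terms: 0.1558 × V_1 = 2.206  =>  V_1 = 14.16 V
V_th = V_1 - V_2 = 14.16 - 0 = 14.16 V
Step 2 — R_th: zero the source — replace V1 by a short circuit (node 2 merges into node 0) — and find the resistance seen between A (node 1) and B (node 0).
Reduce the network between node 1 (A) and node 0 (B) by series/parallel combination:
  Rp1 = R1 ‖ R2 ‖ R3 (parallel, all between nodes 0 and 1) = 1/(1/6.8 + 1/120 + 1/2400) = 6.418 Ω
R_th = 6.418 Ω
I_n = V_th/R_th = 14.16/6.418 = 2.206 A, and R_n = R_th = 6.418 Ω

Final answer: I_n = 2.206 A, R_n = 6.418 Ω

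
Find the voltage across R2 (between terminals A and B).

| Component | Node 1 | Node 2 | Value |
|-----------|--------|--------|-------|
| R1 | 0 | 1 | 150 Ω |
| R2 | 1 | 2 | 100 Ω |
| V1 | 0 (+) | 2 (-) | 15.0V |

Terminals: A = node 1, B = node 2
R1 and R2 are in series across V1 (node 0 → node 1 → node 2), and the output A–B is taken across R2, so this is a voltage divider.
Series current: I = V1/(R1 + R2) = 15/(150 + 100) = 15/250 = 0.06 A
V_R2 = I × R2 = V1 × R2/(R1 + R2) = 15 × 100/250 = 6 V

Final answer: 6 V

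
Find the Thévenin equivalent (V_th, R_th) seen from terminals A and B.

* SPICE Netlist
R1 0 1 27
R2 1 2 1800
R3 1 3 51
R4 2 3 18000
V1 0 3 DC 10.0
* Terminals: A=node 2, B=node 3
Step 1 — V_th is the open-circuit voltage V_A - V_B (nothing connected across the terminals).
Nodal analysis, taking node 3 as the 0 V reference.
Source V1 fixes V_0 = 10 V.
KCL at each unknown node (sum of currents leaving = 0; resistances in Ω):
  Node 1: (V_1 - 10)/27 + (V_1 - V_2)/1800 + (V_1 - 0)/51 = 0
  Node 2: (V_2 - V_1)/1800 + (V_2 - 0)/18000 = 0
Collecting terms (coefficients in siemens):
  0.0572·V_1 - 0.0005556·V_2 = 0.3704
  0.0006111·V_2 - 0.0005556·V_1 = 0
Determinant D = (0.0572)(0.0006111) - (-0.0005556)(-0.0005556) = 0.00003465
V_1 = [(0.3704)(0.0006111) - (-0.0005556)(0)]/D = 6.533 V
V_2 = [(0.0572)(0) - (0.3704)(-0.0005556)]/D = 5.939 V
V_th = V_2 - V_3 = 5.939 - 0 = 5.939 V
Step 2 — R_th: zero the source — replace V1 by a short circuit (node 3 merges into node 0) — and find the resistance seen between A (node 2) and B (node 0).
Reduce the network between node 2 (A) and node 0 (B) by series/parallel combination:
  Rp1 = R1 ‖ R3 (parallel, both between nodes 0 and 1) = 1/(1/27 + 1/51) = 17.65 Ω
  Rs1 = R2 + Rp1 (series, joined only at node 1) = 1800 + 17.65 = 1818 Ω
  Rp2 = R4 ‖ Rs1 (parallel, both between nodes 0 and 2) = 1/(1/18000 + 1/1818) = 1651 Ω
R_th = 1.651 kΩ

Final answer: V_th = 5.939 V, R_th = 1.651 kΩ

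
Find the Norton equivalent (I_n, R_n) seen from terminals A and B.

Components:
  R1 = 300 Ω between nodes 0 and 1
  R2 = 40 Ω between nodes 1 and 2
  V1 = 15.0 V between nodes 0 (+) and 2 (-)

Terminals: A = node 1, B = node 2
Find the Thévenin equivalent first; then I_n = V_th/R_th and R_n = R_th.
Step 1 — V_th is the open-circuit voltage V_A - V_B (nothing connected across the terminals).
Nodal analysis, taking node 2 as the 0 V reference.
Source V1 fixes V_0 = 15 V.
KCL at each unknown node (sum of currents leaving = 0; resistances in Ω):
  Node 1: (V_1 - 15)/300 + (V_1 - 0)/40 = 0
Collecting terms: 0.02833 × V_1 = 0.05  =>  V_1 = 1.765 V
V_th = V_1 - V_2 = 1.765 - 0 = 1.765 V
Step 2 — R_th: zero the source — replace V1 by a short circuit (node 2 merges into node 0) — and find the resistance seen between A (node 1) and B (node 0).
Reduce the network between node 1 (A) and node 0 (B) by series/parallel combination:
  Rp1 = R1 ‖ R2 (parallel, both between nodes 0 and 1) = 1/(1/300 + 1/40) = 35.29 Ω
R_th = 35.29 Ω
I_n = V_th/R_th = 1.765/35.29 = 0.05 A, and R_n = R_th = 35.29 Ω

Final answer: I_n = 0.05 A, R_n = 35.29 Ω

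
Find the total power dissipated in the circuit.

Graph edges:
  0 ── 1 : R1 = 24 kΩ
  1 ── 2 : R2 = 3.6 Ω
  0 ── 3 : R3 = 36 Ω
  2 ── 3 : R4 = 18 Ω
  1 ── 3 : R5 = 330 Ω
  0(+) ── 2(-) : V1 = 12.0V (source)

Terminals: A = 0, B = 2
Nodal analysis, taking node 2 as the 0 V reference.
Source V1 fixes V_0 = 12 V.
KCL at each unknown node (sum of currents leaving = 0; resistances in Ω):
  Node 1: (V_1 - 12)/24000 + (V_1 - 0)/3.6 + (V_1 - V_3)/330 = 0
  Node 3: (V_3 - 12)/36 + (V_3 - 0)/18 + (V_3 - V_1)/330 = 0
Collecting terms (coefficients in siemens):
  0.2808·V_1 - 0.00303·V_3 = 0.0005
  0.08636·V_3 - 0.00303·V_1 = 0.3333
Determinant D = (0.2808)(0.08636) - (-0.00303)(-0.00303) = 0.02425
V_1 = [(0.0005)(0.08636) - (-0.00303)(0.3333)]/D = 0.04344 V
V_3 = [(0.2808)(0.3333) - (0.0005)(-0.00303)]/D = 3.861 V
Power in each resistor, P = (ΔV)²/R:
  P_R1 = (12 - 0.04344)²/24000 = 0.005957 W
  P_R2 = (0.04344 - 0)²/3.6 = 0.0005242 W
  P_R3 = (12 - 3.861)²/36 = 1.84 W
  P_R4 = (0 - 3.861)²/18 = 0.8283 W
  P_R5 = (0.04344 - 3.861)²/330 = 0.04417 W
P_total = P_R1 + P_R2 + P_R3 + P_R4 + P_R5 = 2.719 W

Final answer: 2.719 W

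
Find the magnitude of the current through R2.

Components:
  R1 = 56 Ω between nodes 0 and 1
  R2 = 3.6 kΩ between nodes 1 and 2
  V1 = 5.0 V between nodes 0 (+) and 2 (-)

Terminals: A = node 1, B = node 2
Nodal analysis, taking node 2 as the 0 V reference.
Source V1 fixes V_0 = 5 V.
KCL at each unknown node (sum of currents leaving = 0; resistances in Ω):
  Node 1: (V_1 - 5)/56 + (V_1 - 0)/3600 = 0
Collecting terms: 0.01813 × V_1 = 0.08929  =>  V_1 = 4.923 V
I_R2 = (V_1 - V_2)/R2 = (4.923 - 0)/3600 = 0.001368 A
|I_R2| = 0.001368 A

Final answer: |I_R2| = 0.001368 A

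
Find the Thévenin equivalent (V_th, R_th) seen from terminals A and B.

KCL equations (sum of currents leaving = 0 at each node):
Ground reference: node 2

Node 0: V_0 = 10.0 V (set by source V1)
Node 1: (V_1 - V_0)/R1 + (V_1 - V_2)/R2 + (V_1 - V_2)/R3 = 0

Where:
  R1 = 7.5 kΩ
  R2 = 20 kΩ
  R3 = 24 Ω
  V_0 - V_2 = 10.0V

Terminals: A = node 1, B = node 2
Step 1 — V_th is the open-circuit voltage V_A - V_B (nothing connected across the terminals).
Nodal analysis, taking node 2 as the 0 V reference.
Source V1 fixes V_0 = 10 V.
KCL at each unknown node (sum of currents leaving = 0; resistances in Ω):
  Node 1: (V_1 - 10)/7500 + (V_1 - 0)/20000 + (V_1 - 0)/24 = 0
Collecting terms: 0.04185 × V_1 = 0.001333  =>  V_1 = 0.03186 V
V_th = V_1 - V_2 = 0.03186 - 0 = 0.03186 V
Step 2 — R_th: zero the source — replace V1 by a short circuit (node 2 merges into node 0) — and find the resistance seen between A (node 1) and B (node 0).
Reduce the network between node 1 (A) and node 0 (B) by series/parallel combination:
  Rp1 = R1 ‖ R2 ‖ R3 (parallel, all between nodes 0 and 1) = 1/(1/7500 + 1/20000 + 1/24) = 23.89 Ω
R_th = 23.89 Ω

Final answer: V_th = 0.03186 V, R_th = 23.89 Ω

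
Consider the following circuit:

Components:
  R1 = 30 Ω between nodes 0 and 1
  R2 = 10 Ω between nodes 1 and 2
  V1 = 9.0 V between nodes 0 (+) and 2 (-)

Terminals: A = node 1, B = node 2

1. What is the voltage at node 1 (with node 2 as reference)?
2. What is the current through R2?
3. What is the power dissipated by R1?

Nodal analysis, taking node 2 as the 0 V reference.
Source V1 fixes V_0 = 9 V.
KCL at each unknown node (sum of currents leaving = 0; resistances in Ω):
  Node 1: (V_1 - 9)/30 + (V_1 - 0)/10 = 0
Collecting terms: 0.1333 × V_1 = 0.3  =>  V_1 = 2.25 V
Part 1:
  Read off the nodal solution: V_1 = 2.25 V
Part 2:
  I_R2 = (V_1 - V_2)/R2 = (2.25 - 0)/10 = 0.225 A
  Magnitude: I_R2 = 0.225 A
Part 3:
  I_R1 = (V_0 - V_1)/R1 = (9 - 2.25)/30 = 0.225 A
  P_R1 = I_R1² × R1 = (0.225)² × 30 = 1.519 W

Final answers:
1. V_1 = 2.25 V
2. I_R2 = 0.225 A
3. P_R1 = 1.519 W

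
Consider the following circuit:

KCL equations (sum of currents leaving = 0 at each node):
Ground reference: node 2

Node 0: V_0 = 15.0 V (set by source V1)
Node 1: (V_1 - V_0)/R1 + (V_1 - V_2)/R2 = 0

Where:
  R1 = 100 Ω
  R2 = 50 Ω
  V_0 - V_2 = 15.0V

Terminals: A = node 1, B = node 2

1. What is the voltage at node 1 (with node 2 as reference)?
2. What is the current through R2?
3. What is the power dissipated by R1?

Nodal analysis, taking node 2 as the 0 V reference.
Source V1 fixes V_0 = 15 V.
KCL at each unknown node (sum of currents leaving = 0; resistances in Ω):
  Node 1: (V_1 - 15)/100 + (V_1 - 0)/50 = 0
Collecting terms: 0.03 × V_1 = 0.15  =>  V_1 = 5 V
Part 1:
  Read off the nodal solution: V_1 = 5 V
Part 2:
  I_R2 = (V_1 - V_2)/R2 = (5 - 0)/50 = 0.1 A
  Magnitude: I_R2 = 0.1 A
Part 3:
  I_R1 = (V_0 - V_1)/R1 = (15 - 5)/100 = 0.1 A
  P_R1 = I_R1² × R1 = (0.1)² × 100 = 1 W

Final answers:
1. V_1 = 5 V
2. I_R2 = 0.1 A
3. P_R1 = 1 W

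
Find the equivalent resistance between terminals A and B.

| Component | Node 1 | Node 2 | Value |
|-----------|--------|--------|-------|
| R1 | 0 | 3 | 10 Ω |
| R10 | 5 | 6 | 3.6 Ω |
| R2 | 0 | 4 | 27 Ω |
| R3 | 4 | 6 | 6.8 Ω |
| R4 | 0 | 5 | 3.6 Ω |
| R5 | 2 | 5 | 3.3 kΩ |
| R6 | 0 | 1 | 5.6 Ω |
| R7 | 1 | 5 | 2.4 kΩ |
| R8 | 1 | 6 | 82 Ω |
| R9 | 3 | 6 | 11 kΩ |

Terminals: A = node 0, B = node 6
The network is not a plain series/parallel combination. Inject a 1 A test current into terminal A (node 0) and return it from terminal B (node 6); then R_eq = V_A / (1 A).
Nodal analysis, taking node 6 as the 0 V reference.
Current source I_test pushes 1 A into node 0 and draws it out of node 6.
KCL at each unknown node (sum of currents leaving = 0; resistances in Ω):
  Node 0: (V_0 - V_3)/10 + (V_0 - V_4)/27 + (V_0 - V_5)/3.6 + (V_0 - V_1)/5.6 - 1 = 0
  Node 1: (V_1 - V_0)/5.6 + (V_1 - V_5)/2400 + (V_1 - 0)/82 = 0
  Node 2: (V_2 - V_5)/3300 = 0
  Node 3: (V_3 - V_0)/10 + (V_3 - 0)/11000 = 0
  Node 4: (V_4 - V_0)/27 + (V_4 - 0)/6.8 = 0
  Node 5: (V_5 - V_0)/3.6 + (V_5 - V_1)/2400 + (V_5 - V_2)/3300 + (V_5 - 0)/3.6 = 0
Collecting terms (coefficients in siemens):
  0.5934·V_0 - 0.1786·V_1 - 0.1·V_3 - 0.03704·V_4 - 0.2778·V_5 = 1
  0.1912·V_1 - 0.1786·V_0 - 0.0004167·V_5 = 0
  0.000303·V_2 - 0.000303·V_5 = 0
  0.1001·V_3 - 0.1·V_0 = 0
  0.1841·V_4 - 0.03704·V_0 = 0
  0.5563·V_5 - 0.2778·V_0 - 0.0004167·V_1 - 0.000303·V_2 = 0
Solving these 6 simultaneous equations (Gaussian elimination) gives:
  V_0 = 5.554 V, V_1 = 5.193 V, V_2 = 2.779 V, V_3 = 5.549 V
  V_4 = 1.117 V, V_5 = 2.779 V
R_eq = V_0 / 1 A = 5.554 Ω

Final answer: 5.554 Ω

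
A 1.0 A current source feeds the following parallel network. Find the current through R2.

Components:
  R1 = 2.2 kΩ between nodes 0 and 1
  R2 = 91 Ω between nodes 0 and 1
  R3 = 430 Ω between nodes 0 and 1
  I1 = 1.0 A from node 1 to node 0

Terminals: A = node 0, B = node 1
All resistors sit directly between nodes 0 and 1, so they are in parallel and share one voltage V; the full source current 1 A splits among them.
1/R_par = 1/2200 + 1/91 + 1/430 = 0.01377 S  =>  R_par = 72.63 Ω
V = I × R_par = 1 × 72.63 = 72.63 V
I_R2 = V/R2 = 72.63/91 = 0.7981 A

Final answer: 0.7981 A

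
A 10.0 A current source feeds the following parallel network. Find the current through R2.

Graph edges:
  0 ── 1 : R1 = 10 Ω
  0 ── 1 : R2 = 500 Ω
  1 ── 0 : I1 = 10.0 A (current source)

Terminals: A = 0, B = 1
All resistors sit directly between nodes 0 and 1, so they are in parallel and share one voltage V; the full source current 10 A splits among them.
1/R_par = 1/10 + 1/500 = 0.102 S  =>  R_par = 9.804 Ω
V = I × R_par = 10 × 9.804 = 98.04 V
I_R2 = V/R2 = 98.04/500 = 0.1961 A

Final answer: 0.1961 A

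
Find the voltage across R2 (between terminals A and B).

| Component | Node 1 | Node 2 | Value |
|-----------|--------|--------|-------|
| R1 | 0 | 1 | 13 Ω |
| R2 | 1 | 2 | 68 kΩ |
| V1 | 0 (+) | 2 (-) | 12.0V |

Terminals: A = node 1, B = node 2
R1 and R2 are in series across V1 (node 0 → node 1 → node 2), and the output A–B is taken across R2, so this is a voltage divider.
Series current: I = V1/(R1 + R2) = 12/(13 + 68000) = 12/68010 = 0.0001764 A
V_R2 = I × R2 = V1 × R2/(R1 + R2) = 12 × 68000/68010 = 12 V

Final answer: 12 V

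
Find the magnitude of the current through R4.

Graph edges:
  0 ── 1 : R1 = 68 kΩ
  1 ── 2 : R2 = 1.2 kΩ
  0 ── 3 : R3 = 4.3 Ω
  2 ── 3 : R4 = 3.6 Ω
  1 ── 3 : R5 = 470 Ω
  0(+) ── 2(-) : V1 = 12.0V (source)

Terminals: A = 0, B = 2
Nodal analysis, taking node 2 as the 0 V reference.
Source V1 fixes V_0 = 12 V.
KCL at each unknown node (sum of currents leaving = 0; resistances in Ω):
  Node 1: (V_1 - 12)/68000 + (V_1 - 0)/1200 + (V_1 - V_3)/470 = 0
  Node 3: (V_3 - 12)/4.3 + (V_3 - 0)/3.6 + (V_3 - V_1)/470 = 0
Collecting terms (coefficients in siemens):
  0.002976·V_1 - 0.002128·V_3 = 0.0001765
  0.5125·V_3 - 0.002128·V_1 = 2.791
Determinant D = (0.002976)(0.5125) - (-0.002128)(-0.002128) = 0.00152
V_1 = [(0.0001765)(0.5125) - (-0.002128)(2.791)]/D = 3.965 V
V_3 = [(0.002976)(2.791) - (0.0001765)(-0.002128)]/D = 5.462 V
I_R4 = (V_2 - V_3)/R4 = (0 - 5.462)/3.6 = -1.517 A
|I_R4| = 1.517 A

Final answer: |I_R4| = 1.517 A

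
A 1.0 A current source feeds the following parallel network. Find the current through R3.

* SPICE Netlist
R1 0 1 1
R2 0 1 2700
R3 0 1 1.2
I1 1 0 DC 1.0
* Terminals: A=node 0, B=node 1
All resistors sit directly between nodes 0 and 1, so they are in parallel and share one voltage V; the full source current 1 A splits among them.
1/R_par = 1/1 + 1/2700 + 1/1.2 = 1.834 S  =>  R_par = 0.5453 Ω
V = I × R_par = 1 × 0.5453 = 0.5453 V
I_R3 = V/R3 = 0.5453/1.2 = 0.4545 A

Final answer: 0.4545 A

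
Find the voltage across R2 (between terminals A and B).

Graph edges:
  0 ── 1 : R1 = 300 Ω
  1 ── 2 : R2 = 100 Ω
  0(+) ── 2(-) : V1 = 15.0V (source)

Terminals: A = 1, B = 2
R1 and R2 are in series across V1 (node 0 → node 1 → node 2), and the output A–B is taken across R2, so this is a voltage divider.
Series current: I = V1/(R1 + R2) = 15/(300 + 100) = 15/400 = 0.0375 A
V_R2 = I × R2 = V1 × R2/(R1 + R2) = 15 × 100/400 = 3.75 V

Final answer: 3.75 V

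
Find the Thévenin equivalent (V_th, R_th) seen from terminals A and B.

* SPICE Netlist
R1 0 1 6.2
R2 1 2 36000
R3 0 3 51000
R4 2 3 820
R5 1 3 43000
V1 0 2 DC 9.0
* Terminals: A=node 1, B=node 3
Step 1 — V_th is the open-circuit voltage V_A - V_B (nothing connected across the terminals).
Nodal analysis, taking node 2 as the 0 V reference.
Source V1 fixes V_0 = 9 V.
KCL at each unknown node (sum of currents leaving = 0; resistances in Ω):
  Node 1: (V_1 - 9)/6.2 + (V_1 - 0)/36000 + (V_1 - V_3)/43000 = 0
  Node 3: (V_3 - 9)/51000 + (V_3 - 0)/820 + (V_3 - V_1)/43000 = 0
Collecting terms (coefficients in siemens):
  0.1613·V_1 - 0.00002326·V_3 = 1.452
  0.001262·V_3 - 0.00002326·V_1 = 0.0001765
Determinant D = (0.1613)(0.001262) - (-0.00002326)(-0.00002326) = 0.0002037
V_1 = [(1.452)(0.001262) - (-0.00002326)(0.0001765)]/D = 8.997 V
V_3 = [(0.1613)(0.0001765) - (1.452)(-0.00002326)]/D = 0.3055 V
V_th = V_1 - V_3 = 8.997 - 0.3055 = 8.692 V
Step 2 — R_th: zero the source — replace V1 by a short circuit (node 2 merges into node 0) — and find the resistance seen between A (node 1) and B (node 3).
Reduce the network between node 1 (A) and node 3 (B) by series/parallel combination:
  Rp1 = R1 ‖ R2 (parallel, both between nodes 0 and 1) = 1/(1/6.2 + 1/36000) = 6.199 Ω
  Rp2 = R3 ‖ R4 (parallel, both between nodes 0 and 3) = 1/(1/51000 + 1/820) = 807 Ω
  Rs1 = Rp1 + Rp2 (series, joined only at node 0) = 6.199 + 807 = 813.2 Ω
  Rp3 = R5 ‖ Rs1 (parallel, both between nodes 1 and 3) = 1/(1/43000 + 1/813.2) = 798.1 Ω
R_th = 798.1 Ω

Final answer: V_th = 8.692 V, R_th = 798.1 Ω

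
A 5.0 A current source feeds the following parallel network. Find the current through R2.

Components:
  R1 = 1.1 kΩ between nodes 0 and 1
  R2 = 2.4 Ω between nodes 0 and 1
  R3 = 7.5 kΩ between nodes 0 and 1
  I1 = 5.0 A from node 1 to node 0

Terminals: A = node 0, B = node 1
All resistors sit directly between nodes 0 and 1, so they are in parallel and share one voltage V; the full source current 5 A splits among them.
1/R_par = 1/1100 + 1/2.4 + 1/7500 = 0.4177 S  =>  R_par = 2.394 Ω
V = I × R_par = 5 × 2.394 = 11.97 V
I_R2 = V/R2 = 11.97/2.4 = 4.988 A

Final answer: 4.988 A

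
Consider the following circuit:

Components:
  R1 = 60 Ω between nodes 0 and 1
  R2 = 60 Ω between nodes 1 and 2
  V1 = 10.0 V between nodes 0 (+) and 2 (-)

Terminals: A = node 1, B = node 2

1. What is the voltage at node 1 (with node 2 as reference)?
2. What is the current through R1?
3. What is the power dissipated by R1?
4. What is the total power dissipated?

Nodal analysis, taking node 2 as the 0 V reference.
Source V1 fixes V_0 = 10 V.
KCL at each unknown node (sum of currents leaving = 0; resistances in Ω):
  Node 1: (V_1 - 10)/60 + (V_1 - 0)/60 = 0
Collecting terms: 0.03333 × V_1 = 0.1667  =>  V_1 = 5 V
Part 1:
  Read off the nodal solution: V_1 = 5 V
Part 2:
  I_R1 = (V_0 - V_1)/R1 = (10 - 5)/60 = 0.08333 A
  Magnitude: I_R1 = 0.08333 A
Part 3:
  I_R1 = (V_0 - V_1)/R1 = (10 - 5)/60 = 0.08333 A
  P_R1 = I_R1² × R1 = (0.08333)² × 60 = 0.4167 W
Part 4:
  Power in each resistor, P = (ΔV)²/R:
    P_R1 = (10 - 5)²/60 = 0.4167 W
    P_R2 = (5 - 0)²/60 = 0.4167 W
  P_total = P_R1 + P_R2 = 0.8333 W

Final answers:
1. V_1 = 5 V
2. I_R1 = 0.08333 A
3. P_R1 = 0.4167 W
4. P_total = 0.8333 W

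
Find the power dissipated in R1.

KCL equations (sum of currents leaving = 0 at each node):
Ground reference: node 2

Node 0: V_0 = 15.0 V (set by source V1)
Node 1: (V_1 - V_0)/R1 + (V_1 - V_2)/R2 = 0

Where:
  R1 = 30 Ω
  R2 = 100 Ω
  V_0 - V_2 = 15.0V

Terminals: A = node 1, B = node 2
Nodal analysis, taking node 2 as the 0 V reference.
Source V1 fixes V_0 = 15 V.
KCL at each unknown node (sum of currents leaving = 0; resistances in Ω):
  Node 1: (V_1 - 15)/30 + (V_1 - 0)/100 = 0
Collecting terms: 0.04333 × V_1 = 0.5  =>  V_1 = 11.54 V
I_R1 = (V_0 - V_1)/R1 = (15 - 11.54)/30 = 0.1154 A
P_R1 = I_R1² × R1 = (0.1154)² × 30 = 0.3994 W

Final answer: 0.3994 W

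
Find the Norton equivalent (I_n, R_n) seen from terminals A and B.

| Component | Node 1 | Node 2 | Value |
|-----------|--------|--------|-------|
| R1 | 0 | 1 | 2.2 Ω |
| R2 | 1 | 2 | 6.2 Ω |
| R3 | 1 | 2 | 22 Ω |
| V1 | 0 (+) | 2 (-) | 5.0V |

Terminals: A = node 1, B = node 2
Find the Thévenin equivalent first; then I_n = V_th/R_th and R_n = R_th.
Step 1 — V_th is the open-circuit voltage V_A - V_B (nothing connected across the terminals).
Nodal analysis, taking node 2 as the 0 V reference.
Source V1 fixes V_0 = 5 V.
KCL at each unknown node (sum of currents leaving = 0; resistances in Ω):
  Node 1: (V_1 - 5)/2.2 + (V_1 - 0)/6.2 + (V_1 - 0)/22 = 0
Collecting terms: 0.6613 × V_1 = 2.273  =>  V_1 = 3.437 V
V_th = V_1 - V_2 = 3.437 - 0 = 3.437 V
Step 2 — R_th: zero the source — replace V1 by a short circuit (node 2 merges into node 0) — and find the resistance seen between A (node 1) and B (node 0).
Reduce the network between node 1 (A) and node 0 (B) by series/parallel combination:
  Rp1 = R1 ‖ R2 ‖ R3 (parallel, all between nodes 0 and 1) = 1/(1/2.2 + 1/6.2 + 1/22) = 1.512 Ω
R_th = 1.512 Ω
I_n = V_th/R_th = 3.437/1.512 = 2.273 A, and R_n = R_th = 1.512 Ω

Final answer: I_n = 2.273 A, R_n = 1.512 Ω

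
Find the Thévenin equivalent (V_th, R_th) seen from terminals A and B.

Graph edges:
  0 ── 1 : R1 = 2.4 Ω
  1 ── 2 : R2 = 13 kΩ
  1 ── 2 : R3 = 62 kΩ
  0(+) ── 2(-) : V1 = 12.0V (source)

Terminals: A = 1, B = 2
Step 1 — V_th is the open-circuit voltage V_A - V_B (nothing connected across the terminals).
Nodal analysis, taking node 2 as the 0 V reference.
Source V1 fixes V_0 = 12 V.
KCL at each unknown node (sum of currents leaving = 0; resistances in Ω):
  Node 1: (V_1 - 12)/2.4 + (V_1 - 0)/13000 + (V_1 - 0)/62000 = 0
Collecting terms: 0.4168 × V_1 = 5  =>  V_1 = 12 V
V_th = V_1 - V_2 = 12 - 0 = 12 V
Step 2 — R_th: zero the source — replace V1 by a short circuit (node 2 merges into node 0) — and find the resistance seen between A (node 1) and B (node 0).
Reduce the network between node 1 (A) and node 0 (B) by series/parallel combination:
  Rp1 = R1 ‖ R2 ‖ R3 (parallel, all between nodes 0 and 1) = 1/(1/2.4 + 1/13000 + 1/62000) = 2.399 Ω
R_th = 2.399 Ω

Final answer: V_th = 12 V, R_th = 2.399 Ω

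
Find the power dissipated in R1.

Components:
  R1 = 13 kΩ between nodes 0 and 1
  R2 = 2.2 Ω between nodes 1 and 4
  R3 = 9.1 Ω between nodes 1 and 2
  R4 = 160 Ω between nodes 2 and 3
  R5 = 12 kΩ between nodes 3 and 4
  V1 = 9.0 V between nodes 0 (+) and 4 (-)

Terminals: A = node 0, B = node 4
Nodal analysis, taking node 4 as the 0 V reference.
Source V1 fixes V_0 = 9 V.
KCL at each unknown node (sum of currents leaving = 0; resistances in Ω):
  Node 1: (V_1 - 9)/13000 + (V_1 - 0)/2.2 + (V_1 - V_2)/9.1 = 0
  Node 2: (V_2 - V_1)/9.1 + (V_2 - V_3)/160 = 0
  Node 3: (V_3 - V_2)/160 + (V_3 - 0)/12000 = 0
Collecting terms (coefficients in siemens):
  0.5645·V_1 - 0.1099·V_2 = 0.0006923
  0.1161·V_2 - 0.1099·V_1 - 0.00625·V_3 = 0
  0.006333·V_3 - 0.00625·V_2 = 0
Solving these 3 simultaneous equations (Gaussian elimination) gives:
  V_1 = 0.001523 V, V_2 = 0.001521 V, V_3 = 0.001501 V
I_R1 = (V_0 - V_1)/R1 = (9 - 0.001523)/13000 = 0.0006922 A
P_R1 = I_R1² × R1 = (0.0006922)² × 13000 = 0.006229 W

Final answer: 0.006229 W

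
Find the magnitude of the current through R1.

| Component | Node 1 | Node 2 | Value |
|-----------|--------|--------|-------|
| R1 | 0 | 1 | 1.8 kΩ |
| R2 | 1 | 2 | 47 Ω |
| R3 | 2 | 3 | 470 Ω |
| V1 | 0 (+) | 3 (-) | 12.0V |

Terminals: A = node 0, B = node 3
Nodal analysis, taking node 3 as the 0 V reference.
Source V1 fixes V_0 = 12 V.
KCL at each unknown node (sum of currents leaving = 0; resistances in Ω):
  Node 1: (V_1 - 12)/1800 + (V_1 - V_2)/47 = 0
  Node 2: (V_2 - V_1)/47 + (V_2 - 0)/470 = 0
Collecting terms (coefficients in siemens):
  0.02183·V_1 - 0.02128·V_2 = 0.006667
  0.0234·V_2 - 0.02128·V_1 = 0
Determinant D = (0.02183)(0.0234) - (-0.02128)(-0.02128) = 0.00005827
V_1 = [(0.006667)(0.0234) - (-0.02128)(0)]/D = 2.678 V
V_2 = [(0.02183)(0) - (0.006667)(-0.02128)]/D = 2.434 V
I_R1 = (V_0 - V_1)/R1 = (12 - 2.678)/1800 = 0.005179 A
|I_R1| = 0.005179 A

Final answer: |I_R1| = 0.005179 A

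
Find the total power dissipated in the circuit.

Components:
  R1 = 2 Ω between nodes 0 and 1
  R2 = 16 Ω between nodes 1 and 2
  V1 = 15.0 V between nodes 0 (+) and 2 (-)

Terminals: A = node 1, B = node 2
Nodal analysis, taking node 2 as the 0 V reference.
Source V1 fixes V_0 = 15 V.
KCL at each unknown node (sum of currents leaving = 0; resistances in Ω):
  Node 1: (V_1 - 15)/2 + (V_1 - 0)/16 = 0
Collecting terms: 0.5625 × V_1 = 7.5  =>  V_1 = 13.33 V
Power in each resistor, P = (ΔV)²/R:
  P_R1 = (15 - 13.33)²/2 = 1.389 W
  P_R2 = (13.33 - 0)²/16 = 11.11 W
P_total = P_R1 + P_R2 = 12.5 W

Final answer: 12.5 W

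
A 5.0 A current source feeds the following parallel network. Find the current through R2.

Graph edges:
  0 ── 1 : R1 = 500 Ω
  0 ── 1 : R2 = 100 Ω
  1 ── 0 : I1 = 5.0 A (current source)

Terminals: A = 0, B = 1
All resistors sit directly between nodes 0 and 1, so they are in parallel and share one voltage V; the full source current 5 A splits among them.
1/R_par = 1/500 + 1/100 = 0.012 S  =>  R_par = 83.33 Ω
V = I × R_par = 5 × 83.33 = 416.7 V
I_R2 = V/R2 = 416.7/100 = 4.167 A

Final answer: 4.167 A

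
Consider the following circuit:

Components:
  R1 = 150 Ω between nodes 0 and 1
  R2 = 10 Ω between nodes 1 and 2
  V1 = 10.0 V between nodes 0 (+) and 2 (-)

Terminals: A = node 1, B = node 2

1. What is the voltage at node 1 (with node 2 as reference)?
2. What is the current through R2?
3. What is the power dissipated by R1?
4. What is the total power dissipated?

Nodal analysis, taking node 2 as the 0 V reference.
Source V1 fixes V_0 = 10 V.
KCL at each unknown node (sum of currents leaving = 0; resistances in Ω):
  Node 1: (V_1 - 10)/150 + (V_1 - 0)/10 = 0
Collecting terms: 0.1067 × V_1 = 0.06667  =>  V_1 = 0.625 V
Part 1:
  Read off the nodal solution: V_1 = 0.625 V
Part 2:
  I_R2 = (V_1 - V_2)/R2 = (0.625 - 0)/10 = 0.0625 A
  Magnitude: I_R2 = 0.0625 A
Part 3:
  I_R1 = (V_0 - V_1)/R1 = (10 - 0.625)/150 = 0.0625 A
  P_R1 = I_R1² × R1 = (0.0625)² × 150 = 0.5859 W
Part 4:
  Power in each resistor, P = (ΔV)²/R:
    P_R1 = (10 - 0.625)²/150 = 0.5859 W
    P_R2 = (0.625 - 0)²/10 = 0.03906 W
  P_total = P_R1 + P_R2 = 0.625 W

Final answers:
1. V_1 = 0.625 V
2. I_R2 = 0.0625 A
3. P_R1 = 0.5859 W
4. P_total = 0.625 W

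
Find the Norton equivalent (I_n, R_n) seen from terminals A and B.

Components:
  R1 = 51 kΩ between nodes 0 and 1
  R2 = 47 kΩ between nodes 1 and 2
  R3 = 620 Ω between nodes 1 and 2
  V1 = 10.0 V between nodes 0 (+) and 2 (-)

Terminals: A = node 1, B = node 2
Find the Thévenin equivalent first; then I_n = V_th/R_th and R_n = R_th.
Step 1 — V_th is the open-circuit voltage V_A - V_B (nothing connected across the terminals).
Nodal analysis, taking node 2 as the 0 V reference.
Source V1 fixes V_0 = 10 V.
KCL at each unknown node (sum of currents leaving = 0; resistances in Ω):
  Node 1: (V_1 - 10)/51000 + (V_1 - 0)/47000 + (V_1 - 0)/620 = 0
Collecting terms: 0.001654 × V_1 = 0.0001961  =>  V_1 = 0.1186 V
V_th = V_1 - V_2 = 0.1186 - 0 = 0.1186 V
Step 2 — R_th: zero the source — replace V1 by a short circuit (node 2 merges into node 0) — and find the resistance seen between A (node 1) and B (node 0).
Reduce the network between node 1 (A) and node 0 (B) by series/parallel combination:
  Rp1 = R1 ‖ R2 ‖ R3 (parallel, all between nodes 0 and 1) = 1/(1/51000 + 1/47000 + 1/620) = 604.7 Ω
R_th = 604.7 Ω
I_n = V_th/R_th = 0.1186/604.7 = 0.0001961 A, and R_n = R_th = 604.7 Ω

Final answer: I_n = 0.0001961 A, R_n = 604.7 Ω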